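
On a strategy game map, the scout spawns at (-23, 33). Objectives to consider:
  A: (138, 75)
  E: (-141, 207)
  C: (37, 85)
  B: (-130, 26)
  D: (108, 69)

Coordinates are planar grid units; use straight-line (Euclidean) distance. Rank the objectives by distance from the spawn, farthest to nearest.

E, A, D, B, C

Distances from the spawn:
E (-141, 207): 210.2
A (138, 75): 166.4
D (108, 69): 135.9
B (-130, 26): 107.2
C (37, 85): 79.4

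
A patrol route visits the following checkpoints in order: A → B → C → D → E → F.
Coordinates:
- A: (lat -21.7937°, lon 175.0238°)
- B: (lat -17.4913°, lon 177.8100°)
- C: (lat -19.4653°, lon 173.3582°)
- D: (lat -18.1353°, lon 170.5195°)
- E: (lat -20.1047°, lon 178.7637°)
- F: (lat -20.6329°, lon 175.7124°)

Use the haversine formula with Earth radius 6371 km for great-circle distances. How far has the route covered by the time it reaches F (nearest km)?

2629 km

Leg distances:
A→B: 560.3 km  (cumulative 560.3 km)
B→C: 518.2 km  (cumulative 1078.5 km)
C→D: 333.4 km  (cumulative 1411.9 km)
D→E: 893.3 km  (cumulative 2305.2 km)
E→F: 323.4 km  (cumulative 2628.6 km)
Cumulative distance at F ≈ 2629 km.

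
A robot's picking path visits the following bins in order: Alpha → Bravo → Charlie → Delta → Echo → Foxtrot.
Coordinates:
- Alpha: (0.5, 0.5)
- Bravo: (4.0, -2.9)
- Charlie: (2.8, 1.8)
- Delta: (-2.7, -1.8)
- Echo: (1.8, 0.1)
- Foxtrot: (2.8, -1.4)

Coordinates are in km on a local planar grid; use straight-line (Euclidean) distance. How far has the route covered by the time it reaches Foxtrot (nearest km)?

23 km

Leg distances:
Alpha→Bravo: 4.9 km  (cumulative 4.9 km)
Bravo→Charlie: 4.9 km  (cumulative 9.7 km)
Charlie→Delta: 6.6 km  (cumulative 16.3 km)
Delta→Echo: 4.9 km  (cumulative 21.2 km)
Echo→Foxtrot: 1.8 km  (cumulative 23.0 km)
Cumulative distance at Foxtrot ≈ 23 km.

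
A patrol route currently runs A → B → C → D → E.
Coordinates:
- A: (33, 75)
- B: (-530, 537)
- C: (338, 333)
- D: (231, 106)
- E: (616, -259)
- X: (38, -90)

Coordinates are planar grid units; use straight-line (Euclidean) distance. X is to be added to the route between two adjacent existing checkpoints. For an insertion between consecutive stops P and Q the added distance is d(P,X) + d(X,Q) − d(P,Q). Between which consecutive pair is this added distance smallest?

Added distance for inserting X between each consecutive pair:
A–B: 282.8
B–C: 473.0
C–D: 542.7
D–E: 346.8
Smallest added distance is 282.8, inserting between A and B.

between A and B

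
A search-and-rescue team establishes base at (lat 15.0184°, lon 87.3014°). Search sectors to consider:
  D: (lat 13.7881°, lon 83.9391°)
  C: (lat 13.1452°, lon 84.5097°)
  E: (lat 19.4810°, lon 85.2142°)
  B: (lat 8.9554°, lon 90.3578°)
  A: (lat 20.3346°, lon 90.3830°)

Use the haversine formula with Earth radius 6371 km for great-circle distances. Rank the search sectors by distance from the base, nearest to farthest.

Computing each great-circle distance from (lat 15.0184°, lon 87.3014°):
C (lat 13.1452°, lon 84.5097°): 366.1 km
D (lat 13.7881°, lon 83.9391°): 387.1 km
E (lat 19.4810°, lon 85.2142°): 543.4 km
A (lat 20.3346°, lon 90.3830°): 675.2 km
B (lat 8.9554°, lon 90.3578°): 751.6 km

C, D, E, A, B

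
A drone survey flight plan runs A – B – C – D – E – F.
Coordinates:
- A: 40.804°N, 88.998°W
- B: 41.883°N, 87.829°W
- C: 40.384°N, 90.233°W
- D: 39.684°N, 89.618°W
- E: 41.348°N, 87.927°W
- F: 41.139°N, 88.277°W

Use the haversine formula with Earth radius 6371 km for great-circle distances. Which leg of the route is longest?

Leg distances:
A→B: 154.7 km
B→C: 261.4 km
C→D: 93.8 km
D→E: 233.8 km
E→F: 37.4 km
The longest leg is B–C at 261.4 km.

B–C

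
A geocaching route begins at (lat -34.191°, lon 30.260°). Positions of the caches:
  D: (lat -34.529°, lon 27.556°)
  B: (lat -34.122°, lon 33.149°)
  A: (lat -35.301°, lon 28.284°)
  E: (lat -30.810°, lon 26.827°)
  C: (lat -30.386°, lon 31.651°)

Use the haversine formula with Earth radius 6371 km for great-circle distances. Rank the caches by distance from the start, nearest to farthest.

Computing each great-circle distance from (lat -34.191°, lon 30.260°):
A (lat -35.301°, lon 28.284°): 218.7 km
D (lat -34.529°, lon 27.556°): 251.0 km
B (lat -34.122°, lon 33.149°): 265.9 km
C (lat -30.386°, lon 31.651°): 442.8 km
E (lat -30.810°, lon 26.827°): 494.9 km

A, D, B, C, E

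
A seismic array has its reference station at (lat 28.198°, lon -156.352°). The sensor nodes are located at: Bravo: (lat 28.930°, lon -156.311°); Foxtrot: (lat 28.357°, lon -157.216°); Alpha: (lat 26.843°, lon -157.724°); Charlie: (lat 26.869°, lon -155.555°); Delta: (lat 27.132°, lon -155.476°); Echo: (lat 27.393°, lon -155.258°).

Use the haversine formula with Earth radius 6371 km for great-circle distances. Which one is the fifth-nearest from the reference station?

Distance to each, sorted:
Bravo: 81.5 km
Foxtrot: 86.4 km
Echo: 140.0 km
Delta: 146.6 km
Charlie: 167.4 km
Alpha: 202.5 km
The fifth-nearest is Charlie at 167.4 km.

Charlie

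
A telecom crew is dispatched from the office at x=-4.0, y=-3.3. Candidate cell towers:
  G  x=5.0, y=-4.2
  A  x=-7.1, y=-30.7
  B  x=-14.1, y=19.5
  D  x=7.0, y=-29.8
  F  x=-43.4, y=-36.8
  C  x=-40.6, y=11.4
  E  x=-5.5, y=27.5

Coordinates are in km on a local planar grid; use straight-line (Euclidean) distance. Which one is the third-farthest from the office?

Distances from the office (x=-4.0, y=-3.3):
F: 51.7 km
C: 39.4 km
E: 30.8 km
D: 28.7 km
A: 27.6 km
B: 24.9 km
G: 9.0 km
The third-farthest is E at 30.8 km.

E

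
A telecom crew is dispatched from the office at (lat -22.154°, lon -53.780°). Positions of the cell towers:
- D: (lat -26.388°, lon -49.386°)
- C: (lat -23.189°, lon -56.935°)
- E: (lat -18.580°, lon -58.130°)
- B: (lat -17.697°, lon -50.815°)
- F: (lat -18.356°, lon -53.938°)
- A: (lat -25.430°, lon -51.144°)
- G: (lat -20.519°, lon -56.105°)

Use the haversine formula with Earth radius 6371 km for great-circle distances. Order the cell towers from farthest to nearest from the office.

Distance from the office at (lat -22.154°, lon -53.780°) to each:
D (lat -26.388°, lon -49.386°): 648.0 km
E (lat -18.580°, lon -58.130°): 602.9 km
B (lat -17.697°, lon -50.815°): 584.5 km
A (lat -25.430°, lon -51.144°): 452.3 km
F (lat -18.356°, lon -53.938°): 422.6 km
C (lat -23.189°, lon -56.935°): 343.5 km
G (lat -20.519°, lon -56.105°): 301.7 km

D, E, B, A, F, C, G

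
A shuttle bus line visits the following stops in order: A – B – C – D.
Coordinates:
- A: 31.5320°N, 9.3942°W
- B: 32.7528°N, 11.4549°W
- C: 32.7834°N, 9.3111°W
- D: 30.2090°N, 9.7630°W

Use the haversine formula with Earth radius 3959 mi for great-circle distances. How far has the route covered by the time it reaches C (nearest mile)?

Leg distances:
A→B: 147.1 mi  (cumulative 147.1 mi)
B→C: 124.6 mi  (cumulative 271.7 mi)
Cumulative distance at C ≈ 272 mi.

272 mi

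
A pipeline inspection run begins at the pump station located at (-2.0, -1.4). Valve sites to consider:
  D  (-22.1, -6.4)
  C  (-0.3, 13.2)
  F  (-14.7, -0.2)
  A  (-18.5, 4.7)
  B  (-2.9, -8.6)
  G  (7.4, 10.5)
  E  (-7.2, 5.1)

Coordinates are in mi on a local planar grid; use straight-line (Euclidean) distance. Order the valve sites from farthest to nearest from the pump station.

Computing each straight-line distance from (-2.0, -1.4):
D (-22.1, -6.4): 20.7 mi
A (-18.5, 4.7): 17.6 mi
G (7.4, 10.5): 15.2 mi
C (-0.3, 13.2): 14.7 mi
F (-14.7, -0.2): 12.8 mi
E (-7.2, 5.1): 8.3 mi
B (-2.9, -8.6): 7.3 mi

D, A, G, C, F, E, B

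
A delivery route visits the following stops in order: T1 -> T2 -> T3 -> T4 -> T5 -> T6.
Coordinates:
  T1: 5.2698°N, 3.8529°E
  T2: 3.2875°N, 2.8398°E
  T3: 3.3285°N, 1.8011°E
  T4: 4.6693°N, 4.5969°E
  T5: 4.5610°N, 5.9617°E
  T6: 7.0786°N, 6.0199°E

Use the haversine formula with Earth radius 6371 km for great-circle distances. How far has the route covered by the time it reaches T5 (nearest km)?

Leg distances:
T1→T2: 247.4 km  (cumulative 247.4 km)
T2→T3: 115.4 km  (cumulative 362.8 km)
T3→T4: 344.1 km  (cumulative 706.9 km)
T4→T5: 151.7 km  (cumulative 858.6 km)
Cumulative distance at T5 ≈ 859 km.

859 km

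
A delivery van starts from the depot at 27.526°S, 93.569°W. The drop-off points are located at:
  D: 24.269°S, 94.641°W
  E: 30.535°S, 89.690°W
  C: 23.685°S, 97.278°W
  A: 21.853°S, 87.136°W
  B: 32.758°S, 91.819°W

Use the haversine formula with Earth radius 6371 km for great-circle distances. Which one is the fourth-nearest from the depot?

Distances from the depot (27.526°S, 93.569°W):
D: 377.7 km
E: 504.1 km
C: 566.3 km
B: 605.6 km
A: 905.4 km
The fourth-nearest is B at 605.6 km.

B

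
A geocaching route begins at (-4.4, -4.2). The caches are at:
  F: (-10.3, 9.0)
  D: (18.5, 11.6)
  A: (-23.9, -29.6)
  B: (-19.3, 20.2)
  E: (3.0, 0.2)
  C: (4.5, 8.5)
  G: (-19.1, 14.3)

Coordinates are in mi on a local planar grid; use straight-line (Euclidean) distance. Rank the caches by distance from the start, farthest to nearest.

A, B, D, G, C, F, E

Computing each straight-line distance from (-4.4, -4.2):
A (-23.9, -29.6): 32.0 mi
B (-19.3, 20.2): 28.6 mi
D (18.5, 11.6): 27.8 mi
G (-19.1, 14.3): 23.6 mi
C (4.5, 8.5): 15.5 mi
F (-10.3, 9.0): 14.5 mi
E (3.0, 0.2): 8.6 mi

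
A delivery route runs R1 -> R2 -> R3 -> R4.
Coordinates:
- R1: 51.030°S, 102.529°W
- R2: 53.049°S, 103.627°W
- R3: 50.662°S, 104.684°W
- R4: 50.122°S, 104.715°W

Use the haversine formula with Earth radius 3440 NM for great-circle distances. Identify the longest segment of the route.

R2–R3

Leg distances:
R1→R2: 127.8 NM
R2→R3: 148.6 NM
R3→R4: 32.4 NM
The longest leg is R2–R3 at 148.6 NM.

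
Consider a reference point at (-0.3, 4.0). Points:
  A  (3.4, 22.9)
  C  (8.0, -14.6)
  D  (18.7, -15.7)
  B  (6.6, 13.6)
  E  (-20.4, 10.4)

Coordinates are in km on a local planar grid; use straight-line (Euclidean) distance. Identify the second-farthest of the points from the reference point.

E

Distances from the reference point ((-0.3, 4.0)):
D: 27.4 km
E: 21.1 km
C: 20.4 km
A: 19.3 km
B: 11.8 km
The second-farthest is E at 21.1 km.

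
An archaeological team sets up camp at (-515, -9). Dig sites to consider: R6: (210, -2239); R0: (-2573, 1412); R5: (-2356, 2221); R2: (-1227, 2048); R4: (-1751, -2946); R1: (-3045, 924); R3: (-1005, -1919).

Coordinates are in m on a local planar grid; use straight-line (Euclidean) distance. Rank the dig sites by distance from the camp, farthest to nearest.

R4, R5, R1, R0, R6, R2, R3

Computing each straight-line distance from (-515, -9):
R4 (-1751, -2946): 3186.5 m
R5 (-2356, 2221): 2891.7 m
R1 (-3045, 924): 2696.6 m
R0 (-2573, 1412): 2500.9 m
R6 (210, -2239): 2344.9 m
R2 (-1227, 2048): 2176.7 m
R3 (-1005, -1919): 1971.9 m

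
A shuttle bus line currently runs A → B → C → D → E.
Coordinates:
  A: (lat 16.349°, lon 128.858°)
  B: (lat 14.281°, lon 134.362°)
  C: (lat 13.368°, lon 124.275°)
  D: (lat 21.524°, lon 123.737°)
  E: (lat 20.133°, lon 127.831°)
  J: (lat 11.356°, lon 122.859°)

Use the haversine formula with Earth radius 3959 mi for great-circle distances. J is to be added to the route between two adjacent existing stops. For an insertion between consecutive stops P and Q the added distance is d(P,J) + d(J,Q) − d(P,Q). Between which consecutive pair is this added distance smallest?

Added distance for inserting J between each consecutive pair:
A–B: 937.1 mi
B–C: 289.8 mi
C–D: 309.0 mi
D–E: 1114.2 mi
Smallest added distance is 289.8 mi, inserting between B and C.

between B and C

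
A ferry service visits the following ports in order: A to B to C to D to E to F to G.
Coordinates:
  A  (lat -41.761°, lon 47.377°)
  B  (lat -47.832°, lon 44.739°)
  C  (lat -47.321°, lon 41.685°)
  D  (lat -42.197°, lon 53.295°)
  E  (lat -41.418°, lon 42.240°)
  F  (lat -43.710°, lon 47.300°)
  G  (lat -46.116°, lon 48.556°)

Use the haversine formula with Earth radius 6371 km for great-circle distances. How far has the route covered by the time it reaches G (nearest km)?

3711 km

Leg distances:
A→B: 706.3 km  (cumulative 706.3 km)
B→C: 236.0 km  (cumulative 942.3 km)
C→D: 1077.6 km  (cumulative 2020.0 km)
D→E: 919.7 km  (cumulative 2939.7 km)
E→F: 486.4 km  (cumulative 3426.0 km)
F→G: 285.2 km  (cumulative 3711.3 km)
Cumulative distance at G ≈ 3711 km.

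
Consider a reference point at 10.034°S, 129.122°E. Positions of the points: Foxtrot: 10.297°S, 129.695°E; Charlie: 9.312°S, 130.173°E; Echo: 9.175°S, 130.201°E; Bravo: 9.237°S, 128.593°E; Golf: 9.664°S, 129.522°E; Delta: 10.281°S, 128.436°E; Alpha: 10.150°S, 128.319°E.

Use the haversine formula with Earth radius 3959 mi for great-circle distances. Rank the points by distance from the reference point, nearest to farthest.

Distance from the reference point at 10.034°S, 129.122°E to each:
Golf 9.664°S, 129.522°E: 37.4 mi
Foxtrot 10.297°S, 129.695°E: 43.0 mi
Delta 10.281°S, 128.436°E: 49.7 mi
Alpha 10.150°S, 128.319°E: 55.2 mi
Bravo 9.237°S, 128.593°E: 65.8 mi
Charlie 9.312°S, 130.173°E: 87.3 mi
Echo 9.175°S, 130.201°E: 94.5 mi

Golf, Foxtrot, Delta, Alpha, Bravo, Charlie, Echo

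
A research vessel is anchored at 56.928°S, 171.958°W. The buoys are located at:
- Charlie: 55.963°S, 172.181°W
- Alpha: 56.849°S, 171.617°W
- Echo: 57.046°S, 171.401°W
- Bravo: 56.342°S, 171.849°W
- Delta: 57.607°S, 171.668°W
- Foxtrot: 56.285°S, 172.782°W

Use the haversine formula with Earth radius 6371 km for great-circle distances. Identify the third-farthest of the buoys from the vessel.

Distances from the vessel (56.928°S, 171.958°W):
Charlie: 108.2 km
Foxtrot: 87.5 km
Delta: 77.5 km
Bravo: 65.5 km
Echo: 36.2 km
Alpha: 22.5 km
The third-farthest is Delta at 77.5 km.

Delta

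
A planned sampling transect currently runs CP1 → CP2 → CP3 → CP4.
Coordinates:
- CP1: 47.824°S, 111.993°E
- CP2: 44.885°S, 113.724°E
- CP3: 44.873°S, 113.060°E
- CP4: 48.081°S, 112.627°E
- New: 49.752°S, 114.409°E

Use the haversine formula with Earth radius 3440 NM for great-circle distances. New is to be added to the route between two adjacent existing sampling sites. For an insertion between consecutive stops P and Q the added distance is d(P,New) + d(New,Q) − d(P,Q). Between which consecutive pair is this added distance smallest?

between CP3 and CP4

Added distance for inserting New between each consecutive pair:
CP1–CP2: 253.2 NM
CP2–CP3: 563.3 NM
CP3–CP4: 227.1 NM
Smallest added distance is 227.1 NM, inserting between CP3 and CP4.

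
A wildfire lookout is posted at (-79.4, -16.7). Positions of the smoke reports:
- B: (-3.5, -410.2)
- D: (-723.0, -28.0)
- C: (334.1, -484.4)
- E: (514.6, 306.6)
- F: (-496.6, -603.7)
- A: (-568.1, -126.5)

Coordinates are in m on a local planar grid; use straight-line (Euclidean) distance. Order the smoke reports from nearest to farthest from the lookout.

B, A, C, D, E, F

Computing each straight-line distance from (-79.4, -16.7):
B (-3.5, -410.2): 400.8 m
A (-568.1, -126.5): 500.9 m
C (334.1, -484.4): 624.3 m
D (-723.0, -28.0): 643.7 m
E (514.6, 306.6): 676.3 m
F (-496.6, -603.7): 720.2 m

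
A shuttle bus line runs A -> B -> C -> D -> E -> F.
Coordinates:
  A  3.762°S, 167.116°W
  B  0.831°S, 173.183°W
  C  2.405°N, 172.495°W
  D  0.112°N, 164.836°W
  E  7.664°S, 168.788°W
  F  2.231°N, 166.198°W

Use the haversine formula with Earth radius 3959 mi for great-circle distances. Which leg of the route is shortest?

B–C

Leg distances:
A→B: 465.2 mi
B→C: 228.6 mi
C→D: 552.3 mi
D→E: 602.3 mi
E→F: 706.6 mi
The shortest leg is B–C at 228.6 mi.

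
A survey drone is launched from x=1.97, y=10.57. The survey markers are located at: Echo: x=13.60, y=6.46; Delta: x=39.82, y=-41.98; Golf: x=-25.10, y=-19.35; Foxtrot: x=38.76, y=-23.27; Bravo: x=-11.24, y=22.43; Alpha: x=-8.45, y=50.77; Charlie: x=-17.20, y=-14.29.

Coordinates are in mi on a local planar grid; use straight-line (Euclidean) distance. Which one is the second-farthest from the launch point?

Foxtrot

Distance to each, sorted:
Delta: 64.8 mi
Foxtrot: 50.0 mi
Alpha: 41.5 mi
Golf: 40.3 mi
Charlie: 31.4 mi
Bravo: 17.8 mi
Echo: 12.3 mi
The second-farthest is Foxtrot at 50.0 mi.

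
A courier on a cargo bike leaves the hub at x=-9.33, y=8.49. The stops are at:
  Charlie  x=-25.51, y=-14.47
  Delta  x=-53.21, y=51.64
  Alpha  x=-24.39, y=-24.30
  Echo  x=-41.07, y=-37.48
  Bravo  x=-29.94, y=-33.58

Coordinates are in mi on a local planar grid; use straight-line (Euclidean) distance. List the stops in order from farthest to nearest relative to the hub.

Delta, Echo, Bravo, Alpha, Charlie

Distances from the hub:
Delta x=-53.21, y=51.64: 61.5 mi
Echo x=-41.07, y=-37.48: 55.9 mi
Bravo x=-29.94, y=-33.58: 46.8 mi
Alpha x=-24.39, y=-24.30: 36.1 mi
Charlie x=-25.51, y=-14.47: 28.1 mi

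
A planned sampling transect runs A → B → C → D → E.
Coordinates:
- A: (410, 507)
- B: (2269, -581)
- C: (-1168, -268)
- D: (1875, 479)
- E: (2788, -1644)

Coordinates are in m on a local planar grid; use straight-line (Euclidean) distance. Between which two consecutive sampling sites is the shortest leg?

Leg distances:
A→B: 2154.0 m
B→C: 3451.2 m
C→D: 3133.3 m
D→E: 2311.0 m
The shortest leg is A–B at 2154.0 m.

A–B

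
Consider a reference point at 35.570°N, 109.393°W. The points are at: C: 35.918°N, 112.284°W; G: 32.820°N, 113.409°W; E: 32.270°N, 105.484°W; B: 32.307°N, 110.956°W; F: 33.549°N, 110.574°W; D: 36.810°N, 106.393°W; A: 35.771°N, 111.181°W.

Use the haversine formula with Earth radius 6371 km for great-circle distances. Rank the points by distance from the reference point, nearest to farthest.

Distances from the reference point:
A 35.771°N, 111.181°W: 163.1 km
F 33.549°N, 110.574°W: 249.4 km
C 35.918°N, 112.284°W: 263.8 km
D 36.810°N, 106.393°W: 302.5 km
B 32.307°N, 110.956°W: 390.4 km
G 32.820°N, 113.409°W: 479.4 km
E 32.270°N, 105.484°W: 514.4 km

A, F, C, D, B, G, E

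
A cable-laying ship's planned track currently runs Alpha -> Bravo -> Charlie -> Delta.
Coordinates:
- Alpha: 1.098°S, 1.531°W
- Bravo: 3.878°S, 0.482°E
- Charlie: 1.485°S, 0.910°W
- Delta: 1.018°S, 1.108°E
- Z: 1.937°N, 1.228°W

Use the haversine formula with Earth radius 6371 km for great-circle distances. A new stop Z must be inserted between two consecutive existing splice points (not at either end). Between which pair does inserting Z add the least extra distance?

Added distance for inserting Z between each consecutive pair:
Alpha–Bravo: 631.6 km
Bravo–Charlie: 748.4 km
Charlie–Delta: 570.7 km
Smallest added distance is 570.7 km, inserting between Charlie and Delta.

between Charlie and Delta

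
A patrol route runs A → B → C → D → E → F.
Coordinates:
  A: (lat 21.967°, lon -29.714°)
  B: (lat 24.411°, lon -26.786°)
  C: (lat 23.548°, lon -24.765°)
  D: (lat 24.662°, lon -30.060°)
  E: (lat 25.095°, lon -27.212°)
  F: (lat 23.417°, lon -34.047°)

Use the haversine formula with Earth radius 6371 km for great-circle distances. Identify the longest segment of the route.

E–F

Leg distances:
A→B: 404.2 km
B→C: 226.6 km
C→D: 551.5 km
D→E: 291.3 km
E→F: 717.5 km
The longest leg is E–F at 717.5 km.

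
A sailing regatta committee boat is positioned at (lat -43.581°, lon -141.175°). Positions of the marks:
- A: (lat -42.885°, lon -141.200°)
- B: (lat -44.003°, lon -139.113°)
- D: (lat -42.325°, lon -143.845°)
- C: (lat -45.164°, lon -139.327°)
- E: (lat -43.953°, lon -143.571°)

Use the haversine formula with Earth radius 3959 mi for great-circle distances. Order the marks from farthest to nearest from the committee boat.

D, C, E, B, A

Distances from the committee boat:
D (lat -42.325°, lon -143.845°): 160.5 mi
C (lat -45.164°, lon -139.327°): 142.5 mi
E (lat -43.953°, lon -143.571°): 122.3 mi
B (lat -44.003°, lon -139.113°): 106.9 mi
A (lat -42.885°, lon -141.200°): 48.1 mi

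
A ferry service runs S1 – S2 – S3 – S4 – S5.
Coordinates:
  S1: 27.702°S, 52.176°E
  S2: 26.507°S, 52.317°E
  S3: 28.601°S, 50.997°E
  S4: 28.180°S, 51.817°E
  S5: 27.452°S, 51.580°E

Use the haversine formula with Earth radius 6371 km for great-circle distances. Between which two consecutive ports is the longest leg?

Leg distances:
S1→S2: 133.6 km
S2→S3: 266.7 km
S3→S4: 92.9 km
S4→S5: 84.2 km
The longest leg is S2–S3 at 266.7 km.

S2–S3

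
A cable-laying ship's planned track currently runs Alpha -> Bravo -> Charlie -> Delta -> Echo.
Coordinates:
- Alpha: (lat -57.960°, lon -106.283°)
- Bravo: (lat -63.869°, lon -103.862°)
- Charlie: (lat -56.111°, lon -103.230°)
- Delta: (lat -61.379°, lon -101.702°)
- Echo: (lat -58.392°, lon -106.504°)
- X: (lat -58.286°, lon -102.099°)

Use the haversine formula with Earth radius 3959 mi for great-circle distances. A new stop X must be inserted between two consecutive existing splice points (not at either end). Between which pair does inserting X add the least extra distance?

between Charlie and Delta

Added distance for inserting X between each consecutive pair:
Alpha–Bravo: 128.3 mi
Bravo–Charlie: 9.8 mi
Charlie–Delta: 2.2 mi
Delta–Echo: 109.0 mi
Smallest added distance is 2.2 mi, inserting between Charlie and Delta.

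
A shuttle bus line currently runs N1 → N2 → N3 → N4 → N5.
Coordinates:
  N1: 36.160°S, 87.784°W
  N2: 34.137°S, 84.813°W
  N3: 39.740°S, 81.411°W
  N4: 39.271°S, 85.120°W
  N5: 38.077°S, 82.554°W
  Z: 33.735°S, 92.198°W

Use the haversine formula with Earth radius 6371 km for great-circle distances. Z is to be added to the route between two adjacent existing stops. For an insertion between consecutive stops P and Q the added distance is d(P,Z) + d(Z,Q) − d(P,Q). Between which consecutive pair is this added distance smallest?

between N1 and N2

Added distance for inserting Z between each consecutive pair:
N1–N2: 815.4 km
N2–N3: 1159.3 km
N3–N4: 1728.7 km
N4–N5: 1615.8 km
Smallest added distance is 815.4 km, inserting between N1 and N2.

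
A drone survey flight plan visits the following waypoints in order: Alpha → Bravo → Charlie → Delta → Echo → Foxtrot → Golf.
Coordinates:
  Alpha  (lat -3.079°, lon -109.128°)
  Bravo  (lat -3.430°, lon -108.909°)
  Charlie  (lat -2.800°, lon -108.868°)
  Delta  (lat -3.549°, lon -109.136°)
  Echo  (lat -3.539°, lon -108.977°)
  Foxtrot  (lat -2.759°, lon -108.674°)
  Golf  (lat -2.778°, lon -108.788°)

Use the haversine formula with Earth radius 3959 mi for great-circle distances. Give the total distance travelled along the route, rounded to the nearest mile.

204 mi

Leg distances:
Alpha→Bravo: 28.6 mi  (cumulative 28.6 mi)
Bravo→Charlie: 43.6 mi  (cumulative 72.2 mi)
Charlie→Delta: 55.0 mi  (cumulative 127.2 mi)
Delta→Echo: 11.0 mi  (cumulative 138.1 mi)
Echo→Foxtrot: 57.8 mi  (cumulative 196.0 mi)
Foxtrot→Golf: 8.0 mi  (cumulative 203.9 mi)
Total route length ≈ 204 mi.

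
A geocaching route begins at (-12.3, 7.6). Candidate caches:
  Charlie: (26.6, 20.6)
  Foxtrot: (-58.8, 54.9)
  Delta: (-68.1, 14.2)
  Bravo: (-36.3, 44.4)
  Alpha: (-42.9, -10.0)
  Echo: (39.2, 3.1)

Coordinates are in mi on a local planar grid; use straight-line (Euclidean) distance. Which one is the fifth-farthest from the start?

Distance to each, sorted:
Foxtrot: 66.3 mi
Delta: 56.2 mi
Echo: 51.7 mi
Bravo: 43.9 mi
Charlie: 41.0 mi
Alpha: 35.3 mi
The fifth-farthest is Charlie at 41.0 mi.

Charlie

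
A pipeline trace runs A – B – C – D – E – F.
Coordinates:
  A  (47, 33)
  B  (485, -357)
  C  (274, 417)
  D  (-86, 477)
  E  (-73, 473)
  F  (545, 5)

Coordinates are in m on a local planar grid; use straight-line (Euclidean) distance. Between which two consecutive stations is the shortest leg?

Leg distances:
A→B: 586.5 m
B→C: 802.2 m
C→D: 365.0 m
D→E: 13.6 m
E→F: 775.2 m
The shortest leg is D–E at 13.6 m.

D–E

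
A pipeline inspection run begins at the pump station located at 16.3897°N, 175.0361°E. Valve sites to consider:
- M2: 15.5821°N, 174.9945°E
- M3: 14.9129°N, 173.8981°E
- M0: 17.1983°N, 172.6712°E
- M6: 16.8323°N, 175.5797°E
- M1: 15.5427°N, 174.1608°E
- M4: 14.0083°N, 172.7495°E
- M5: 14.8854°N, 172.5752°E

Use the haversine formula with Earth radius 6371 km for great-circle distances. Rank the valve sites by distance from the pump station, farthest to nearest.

Computing each great-circle distance from 16.3897°N, 175.0361°E:
M4 14.0083°N, 172.7495°E: 361.0 km
M5 14.8854°N, 172.5752°E: 312.1 km
M0 17.1983°N, 172.6712°E: 267.3 km
M3 14.9129°N, 173.8981°E: 204.5 km
M1 15.5427°N, 174.1608°E: 132.8 km
M2 15.5821°N, 174.9945°E: 89.9 km
M6 16.8323°N, 175.5797°E: 76.0 km

M4, M5, M0, M3, M1, M2, M6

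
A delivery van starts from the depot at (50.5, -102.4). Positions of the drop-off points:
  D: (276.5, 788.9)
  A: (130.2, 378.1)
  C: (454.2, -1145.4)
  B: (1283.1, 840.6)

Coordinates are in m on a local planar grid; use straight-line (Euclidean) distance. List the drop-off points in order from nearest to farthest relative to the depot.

A, D, C, B

Distance from the depot at (50.5, -102.4) to each:
A (130.2, 378.1): 487.1 m
D (276.5, 788.9): 919.5 m
C (454.2, -1145.4): 1118.4 m
B (1283.1, 840.6): 1552.0 m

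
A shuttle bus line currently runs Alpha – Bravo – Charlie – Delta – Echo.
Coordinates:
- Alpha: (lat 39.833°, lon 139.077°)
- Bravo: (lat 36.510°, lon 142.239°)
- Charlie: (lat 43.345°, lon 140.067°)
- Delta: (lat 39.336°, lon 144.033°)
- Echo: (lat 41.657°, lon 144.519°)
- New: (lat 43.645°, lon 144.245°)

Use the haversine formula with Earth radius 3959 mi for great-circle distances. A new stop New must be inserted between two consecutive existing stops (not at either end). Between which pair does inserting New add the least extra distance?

Added distance for inserting New between each consecutive pair:
Alpha–Bravo: 592.1 mi
Bravo–Charlie: 228.6 mi
Charlie–Delta: 163.4 mi
Delta–Echo: 273.6 mi
Smallest added distance is 163.4 mi, inserting between Charlie and Delta.

between Charlie and Delta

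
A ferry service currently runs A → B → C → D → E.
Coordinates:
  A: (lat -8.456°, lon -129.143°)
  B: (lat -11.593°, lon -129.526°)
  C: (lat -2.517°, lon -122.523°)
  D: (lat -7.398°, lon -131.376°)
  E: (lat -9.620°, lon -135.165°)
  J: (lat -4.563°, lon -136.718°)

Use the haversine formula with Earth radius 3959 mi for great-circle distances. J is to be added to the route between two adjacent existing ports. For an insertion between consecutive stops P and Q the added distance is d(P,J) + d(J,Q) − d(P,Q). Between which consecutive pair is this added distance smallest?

between D and E

Added distance for inserting J between each consecutive pair:
A–B: 1058.2 mi
B–C: 890.7 mi
C–D: 708.8 mi
D–E: 480.3 mi
Smallest added distance is 480.3 mi, inserting between D and E.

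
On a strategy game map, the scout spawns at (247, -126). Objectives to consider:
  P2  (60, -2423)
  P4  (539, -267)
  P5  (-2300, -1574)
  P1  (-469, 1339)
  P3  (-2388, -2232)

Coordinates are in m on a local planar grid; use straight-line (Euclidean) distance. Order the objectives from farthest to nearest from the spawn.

Distance from the spawn at (247, -126) to each:
P3 (-2388, -2232): 3373.2 m
P5 (-2300, -1574): 2929.8 m
P2 (60, -2423): 2304.6 m
P1 (-469, 1339): 1630.6 m
P4 (539, -267): 324.3 m

P3, P5, P2, P1, P4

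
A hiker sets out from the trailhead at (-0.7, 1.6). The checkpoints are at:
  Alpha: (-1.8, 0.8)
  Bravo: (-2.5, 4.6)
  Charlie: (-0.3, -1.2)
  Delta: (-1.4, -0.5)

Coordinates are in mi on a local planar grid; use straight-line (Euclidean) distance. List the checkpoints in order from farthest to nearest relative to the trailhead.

Distances from the trailhead:
Bravo (-2.5, 4.6): 3.5 mi
Charlie (-0.3, -1.2): 2.8 mi
Delta (-1.4, -0.5): 2.2 mi
Alpha (-1.8, 0.8): 1.4 mi

Bravo, Charlie, Delta, Alpha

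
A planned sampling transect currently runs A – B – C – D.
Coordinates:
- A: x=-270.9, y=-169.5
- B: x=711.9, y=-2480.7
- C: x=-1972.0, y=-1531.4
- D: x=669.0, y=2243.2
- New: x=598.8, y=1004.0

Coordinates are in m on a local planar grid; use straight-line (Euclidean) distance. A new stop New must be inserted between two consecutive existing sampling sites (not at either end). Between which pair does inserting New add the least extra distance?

between C and D

Added distance for inserting New between each consecutive pair:
A–B: 2435.7 m
B–C: 4250.4 m
C–D: 245.1 m
Smallest added distance is 245.1 m, inserting between C and D.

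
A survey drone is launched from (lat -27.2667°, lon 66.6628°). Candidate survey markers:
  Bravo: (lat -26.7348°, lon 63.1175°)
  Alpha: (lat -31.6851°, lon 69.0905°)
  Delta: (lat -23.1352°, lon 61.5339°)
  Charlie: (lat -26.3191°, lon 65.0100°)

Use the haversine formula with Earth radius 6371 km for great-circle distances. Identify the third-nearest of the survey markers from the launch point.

Alpha

Distance to each, sorted:
Charlie: 195.0 km
Bravo: 356.2 km
Alpha: 544.6 km
Delta: 690.7 km
The third-nearest is Alpha at 544.6 km.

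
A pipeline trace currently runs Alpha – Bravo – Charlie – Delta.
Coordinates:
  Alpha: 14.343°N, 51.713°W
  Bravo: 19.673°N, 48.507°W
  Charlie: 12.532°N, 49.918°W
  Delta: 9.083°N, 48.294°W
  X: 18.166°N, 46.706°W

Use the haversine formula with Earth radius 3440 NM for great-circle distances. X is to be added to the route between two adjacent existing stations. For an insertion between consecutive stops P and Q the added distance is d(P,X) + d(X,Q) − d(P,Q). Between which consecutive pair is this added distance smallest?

between Bravo and Charlie

Added distance for inserting X between each consecutive pair:
Alpha–Bravo: 136.1 NM
Bravo–Charlie: 86.1 NM
Charlie–Delta: 711.0 NM
Smallest added distance is 86.1 NM, inserting between Bravo and Charlie.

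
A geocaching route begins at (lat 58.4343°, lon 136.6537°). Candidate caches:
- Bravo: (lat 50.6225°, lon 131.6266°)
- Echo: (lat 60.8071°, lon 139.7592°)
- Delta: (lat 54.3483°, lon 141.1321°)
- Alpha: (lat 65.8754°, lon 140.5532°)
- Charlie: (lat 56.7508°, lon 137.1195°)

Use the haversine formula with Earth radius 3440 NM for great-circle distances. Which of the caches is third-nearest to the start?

Distances from the start ((lat 58.4343°, lon 136.6537°)):
Charlie: 102.2 NM
Echo: 170.8 NM
Delta: 286.8 NM
Alpha: 459.7 NM
Bravo: 500.3 NM
The third-nearest is Delta at 286.8 NM.

Delta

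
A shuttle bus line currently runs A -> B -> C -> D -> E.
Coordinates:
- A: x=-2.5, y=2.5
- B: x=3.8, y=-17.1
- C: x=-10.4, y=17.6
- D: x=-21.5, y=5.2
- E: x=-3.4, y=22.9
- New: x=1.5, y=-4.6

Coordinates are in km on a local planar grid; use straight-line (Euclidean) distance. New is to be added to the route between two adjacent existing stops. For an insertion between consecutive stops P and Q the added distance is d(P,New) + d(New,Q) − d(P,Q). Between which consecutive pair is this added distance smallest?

Added distance for inserting New between each consecutive pair:
A–B: 0.3 km
B–C: 0.4 km
C–D: 33.5 km
D–E: 27.6 km
Smallest added distance is 0.3 km, inserting between A and B.

between A and B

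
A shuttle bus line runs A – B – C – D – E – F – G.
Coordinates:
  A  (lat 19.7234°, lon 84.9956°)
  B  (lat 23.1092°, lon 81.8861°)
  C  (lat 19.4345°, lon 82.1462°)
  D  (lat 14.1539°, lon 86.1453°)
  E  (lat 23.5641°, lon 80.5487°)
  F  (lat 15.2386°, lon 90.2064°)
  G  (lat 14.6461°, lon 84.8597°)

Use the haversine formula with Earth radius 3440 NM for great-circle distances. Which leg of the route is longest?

Leg distances:
A→B: 267.4 NM
B→C: 221.1 NM
C→D: 391.5 NM
D→E: 648.1 NM
E→F: 740.4 NM
F→G: 312.2 NM
The longest leg is E–F at 740.4 NM.

E–F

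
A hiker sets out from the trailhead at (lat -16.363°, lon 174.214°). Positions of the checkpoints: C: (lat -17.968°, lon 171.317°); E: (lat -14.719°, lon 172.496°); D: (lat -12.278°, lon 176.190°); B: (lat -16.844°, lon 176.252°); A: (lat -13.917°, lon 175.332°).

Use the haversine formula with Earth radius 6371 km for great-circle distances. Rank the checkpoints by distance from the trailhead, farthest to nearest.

Computing each great-circle distance from (lat -16.363°, lon 174.214°):
D (lat -12.278°, lon 176.190°): 501.6 km
C (lat -17.968°, lon 171.317°): 355.8 km
A (lat -13.917°, lon 175.332°): 297.3 km
E (lat -14.719°, lon 172.496°): 259.4 km
B (lat -16.844°, lon 176.252°): 223.7 km

D, C, A, E, B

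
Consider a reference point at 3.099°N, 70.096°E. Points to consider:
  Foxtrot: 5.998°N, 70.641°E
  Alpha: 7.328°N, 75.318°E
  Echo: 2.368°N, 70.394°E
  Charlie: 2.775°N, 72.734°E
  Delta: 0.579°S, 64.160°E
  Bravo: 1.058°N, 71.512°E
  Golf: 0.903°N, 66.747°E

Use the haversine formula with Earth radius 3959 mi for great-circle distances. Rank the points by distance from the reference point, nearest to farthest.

Echo, Bravo, Charlie, Foxtrot, Golf, Alpha, Delta

Distance from the reference point at 3.099°N, 70.096°E to each:
Echo 2.368°N, 70.394°E: 54.5 mi
Bravo 1.058°N, 71.512°E: 171.6 mi
Charlie 2.775°N, 72.734°E: 183.4 mi
Foxtrot 5.998°N, 70.641°E: 203.8 mi
Golf 0.903°N, 66.747°E: 276.6 mi
Alpha 7.328°N, 75.318°E: 463.1 mi
Delta 0.579°S, 64.160°E: 482.4 mi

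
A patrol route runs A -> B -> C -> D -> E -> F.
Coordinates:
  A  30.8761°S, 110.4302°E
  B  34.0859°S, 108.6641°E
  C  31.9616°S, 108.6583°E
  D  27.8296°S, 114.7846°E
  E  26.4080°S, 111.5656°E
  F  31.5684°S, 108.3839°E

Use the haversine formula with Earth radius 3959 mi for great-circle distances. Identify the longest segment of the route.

C–D

Leg distances:
A→B: 244.5 mi
B→C: 146.8 mi
C→D: 464.8 mi
D→E: 221.0 mi
E→F: 405.1 mi
The longest leg is C–D at 464.8 mi.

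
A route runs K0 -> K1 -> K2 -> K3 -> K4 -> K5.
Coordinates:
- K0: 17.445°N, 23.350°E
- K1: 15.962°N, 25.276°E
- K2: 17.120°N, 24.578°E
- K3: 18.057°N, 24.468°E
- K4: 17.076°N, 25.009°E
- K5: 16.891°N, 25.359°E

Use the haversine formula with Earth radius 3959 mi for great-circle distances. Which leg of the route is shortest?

K4–K5

Leg distances:
K0→K1: 163.5 mi
K1→K2: 92.4 mi
K2→K3: 65.1 mi
K3→K4: 76.6 mi
K4→K5: 26.4 mi
The shortest leg is K4–K5 at 26.4 mi.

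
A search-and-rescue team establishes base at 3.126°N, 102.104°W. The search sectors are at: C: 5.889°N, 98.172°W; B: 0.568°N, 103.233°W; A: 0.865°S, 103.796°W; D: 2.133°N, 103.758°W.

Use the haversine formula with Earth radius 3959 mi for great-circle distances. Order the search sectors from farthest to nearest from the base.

Computing each great-circle distance from 3.126°N, 102.104°W:
C 5.889°N, 98.172°W: 331.4 mi
A 0.865°S, 103.796°W: 299.5 mi
B 0.568°N, 103.233°W: 193.2 mi
D 2.133°N, 103.758°W: 133.2 mi

C, A, B, D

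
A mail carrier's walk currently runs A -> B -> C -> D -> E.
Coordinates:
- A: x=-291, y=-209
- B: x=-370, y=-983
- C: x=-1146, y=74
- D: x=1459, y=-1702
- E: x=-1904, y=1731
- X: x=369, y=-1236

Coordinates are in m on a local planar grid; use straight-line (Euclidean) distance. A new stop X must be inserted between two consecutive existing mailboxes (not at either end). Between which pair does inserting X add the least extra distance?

between C and D

Added distance for inserting X between each consecutive pair:
A–B: 1223.9 m
B–C: 1472.7 m
C–D: 35.5 m
D–E: 117.3 m
Smallest added distance is 35.5 m, inserting between C and D.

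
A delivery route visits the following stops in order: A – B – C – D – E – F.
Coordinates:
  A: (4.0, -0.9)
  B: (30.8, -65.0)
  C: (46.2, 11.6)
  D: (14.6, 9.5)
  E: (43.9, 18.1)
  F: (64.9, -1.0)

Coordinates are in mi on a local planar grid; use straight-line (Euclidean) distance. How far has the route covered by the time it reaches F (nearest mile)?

238 mi

Leg distances:
A→B: 69.5 mi  (cumulative 69.5 mi)
B→C: 78.1 mi  (cumulative 147.6 mi)
C→D: 31.7 mi  (cumulative 179.3 mi)
D→E: 30.5 mi  (cumulative 209.8 mi)
E→F: 28.4 mi  (cumulative 238.2 mi)
Cumulative distance at F ≈ 238 mi.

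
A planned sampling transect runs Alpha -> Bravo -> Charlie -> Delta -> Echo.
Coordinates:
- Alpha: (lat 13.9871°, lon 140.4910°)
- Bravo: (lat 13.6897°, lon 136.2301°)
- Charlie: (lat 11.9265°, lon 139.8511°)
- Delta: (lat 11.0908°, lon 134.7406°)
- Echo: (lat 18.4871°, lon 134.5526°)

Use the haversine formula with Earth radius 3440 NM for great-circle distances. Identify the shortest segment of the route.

Bravo–Charlie

Leg distances:
Alpha→Bravo: 249.0 NM
Bravo→Charlie: 236.9 NM
Charlie→Delta: 304.8 NM
Delta→Echo: 444.2 NM
The shortest leg is Bravo–Charlie at 236.9 NM.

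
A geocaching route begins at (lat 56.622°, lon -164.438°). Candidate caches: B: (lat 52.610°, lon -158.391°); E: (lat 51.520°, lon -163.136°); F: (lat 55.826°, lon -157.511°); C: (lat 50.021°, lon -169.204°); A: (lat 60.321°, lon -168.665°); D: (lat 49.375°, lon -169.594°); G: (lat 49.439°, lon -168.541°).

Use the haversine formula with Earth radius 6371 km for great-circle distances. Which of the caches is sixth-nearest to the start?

G

Distances from the start ((lat 56.622°, lon -164.438°)):
F: 437.1 km
A: 478.9 km
E: 573.6 km
B: 591.7 km
C: 798.9 km
G: 844.1 km
D: 876.0 km
The sixth-nearest is G at 844.1 km.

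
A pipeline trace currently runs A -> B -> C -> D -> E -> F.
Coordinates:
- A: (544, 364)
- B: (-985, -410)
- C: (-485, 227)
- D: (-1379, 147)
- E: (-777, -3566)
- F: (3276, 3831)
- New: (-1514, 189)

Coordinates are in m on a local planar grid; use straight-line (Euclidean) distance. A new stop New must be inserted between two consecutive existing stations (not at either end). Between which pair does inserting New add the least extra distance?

Added distance for inserting New between each consecutive pair:
A–B: 1150.8 m
B–C: 1019.1 m
C–D: 273.5 m
D–E: 206.5 m
E–F: 1409.4 m
Smallest added distance is 206.5 m, inserting between D and E.

between D and E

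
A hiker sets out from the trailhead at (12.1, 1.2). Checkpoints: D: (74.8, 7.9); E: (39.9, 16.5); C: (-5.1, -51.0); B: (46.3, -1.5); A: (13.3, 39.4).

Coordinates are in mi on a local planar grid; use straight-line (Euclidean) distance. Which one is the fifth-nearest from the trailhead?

D

Distances from the trailhead ((12.1, 1.2)):
E: 31.7 mi
B: 34.3 mi
A: 38.2 mi
C: 55.0 mi
D: 63.1 mi
The fifth-nearest is D at 63.1 mi.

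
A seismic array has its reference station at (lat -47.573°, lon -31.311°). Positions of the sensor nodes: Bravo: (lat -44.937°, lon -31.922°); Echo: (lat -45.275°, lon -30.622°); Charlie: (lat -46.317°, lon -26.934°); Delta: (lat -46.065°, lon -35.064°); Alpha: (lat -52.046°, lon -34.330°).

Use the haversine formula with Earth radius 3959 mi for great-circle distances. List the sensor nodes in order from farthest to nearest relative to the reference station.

Alpha, Charlie, Delta, Bravo, Echo

Distance from the reference station at (lat -47.573°, lon -31.311°) to each:
Alpha (lat -52.046°, lon -34.330°): 337.0 mi
Charlie (lat -46.317°, lon -26.934°): 223.9 mi
Delta (lat -46.065°, lon -35.064°): 205.8 mi
Bravo (lat -44.937°, lon -31.922°): 184.5 mi
Echo (lat -45.275°, lon -30.622°): 162.1 mi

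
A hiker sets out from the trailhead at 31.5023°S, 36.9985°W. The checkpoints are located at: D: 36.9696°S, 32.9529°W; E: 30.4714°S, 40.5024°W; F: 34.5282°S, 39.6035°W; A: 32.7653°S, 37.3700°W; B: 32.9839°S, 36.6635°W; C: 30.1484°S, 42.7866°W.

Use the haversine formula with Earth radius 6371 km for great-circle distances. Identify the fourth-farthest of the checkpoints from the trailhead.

Distance to each, sorted:
D: 712.5 km
C: 572.7 km
F: 414.9 km
E: 353.1 km
B: 167.7 km
A: 144.7 km
The fourth-farthest is E at 353.1 km.

E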